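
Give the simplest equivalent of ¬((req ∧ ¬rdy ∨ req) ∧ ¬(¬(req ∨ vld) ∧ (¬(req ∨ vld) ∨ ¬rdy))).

¬((req ∧ ¬rdy ∨ req) ∧ ¬(¬(req ∨ vld) ∧ (¬(req ∨ vld) ∨ ¬rdy)))
= ¬((req ∧ ¬rdy ∨ req) ∧ ¬¬(req ∨ vld))   — absorption
= ¬(req ∧ ¬¬(req ∨ vld))   — absorption
= ¬(req ∧ (req ∨ vld))   — double negation
= ¬req   — absorption

¬req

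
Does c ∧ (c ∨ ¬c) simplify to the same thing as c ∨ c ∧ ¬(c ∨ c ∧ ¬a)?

Yes

E1: c ∧ (c ∨ ¬c)
    = c   (complement / identity)
E2: c ∨ c ∧ ¬(c ∨ c ∧ ¬a)
    = c ∨ c ∧ ¬c   (absorption)
    = c   (complement / identity)
Both reduce to c, so they are equivalent.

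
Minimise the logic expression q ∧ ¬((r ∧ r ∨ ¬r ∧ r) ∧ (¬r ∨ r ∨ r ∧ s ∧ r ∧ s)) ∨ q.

q

q ∧ ¬((r ∧ r ∨ ¬r ∧ r) ∧ (¬r ∨ r ∨ r ∧ s ∧ r ∧ s)) ∨ q
= q ∧ ¬((r ∧ r ∨ ¬r ∧ r) ∧ (¬r ∨ r ∨ r ∧ s)) ∨ q   — idempotence
= q ∧ ¬((r ∧ r ∨ ¬r ∧ r) ∧ (¬r ∨ r)) ∨ q   — absorption
= q ∧ ¬(r ∧ (¬r ∨ r)) ∨ q   — distribution
= q ∧ ¬r ∨ q   — complement / identity
= q   — absorption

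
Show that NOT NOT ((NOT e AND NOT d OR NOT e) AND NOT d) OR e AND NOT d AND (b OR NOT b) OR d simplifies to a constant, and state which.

TRUE

NOT NOT ((NOT e AND NOT d OR NOT e) AND NOT d) OR e AND NOT d AND (b OR NOT b) OR d
= (NOT e AND NOT d OR NOT e) AND NOT d OR e AND NOT d AND (b OR NOT b) OR d
= NOT e AND NOT d OR e AND NOT d AND (b OR NOT b) OR d
= NOT e AND NOT d OR e AND NOT d OR d
= NOT d OR d
= TRUE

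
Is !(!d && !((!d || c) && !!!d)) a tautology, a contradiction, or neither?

!(!d && !((!d || c) && !!!d))
= !(!d && !((!d || c) && !d))   (double negation)
= !(!d && !!d)   (absorption)
= d || !d   (De Morgan)
= true   (complement)

tautology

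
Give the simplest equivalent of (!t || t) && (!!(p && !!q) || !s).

(!t || t) && (!!(p && !!q) || !s)
= !!(p && !!q) || !s
= p && !!q || !s
= p && q || !s

p && q || !s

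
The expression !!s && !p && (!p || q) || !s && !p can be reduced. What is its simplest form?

!!s && !p && (!p || q) || !s && !p
= !!s && !p || !s && !p   (absorption)
= s && !p || !s && !p   (double negation)
= !p   (distribution)

!p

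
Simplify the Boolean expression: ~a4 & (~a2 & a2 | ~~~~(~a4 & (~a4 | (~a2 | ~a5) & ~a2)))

~a4

~a4 & (~a2 & a2 | ~~~~(~a4 & (~a4 | (~a2 | ~a5) & ~a2)))
= ~a4 & (~a2 & a2 | ~~(~a4 & (~a4 | (~a2 | ~a5) & ~a2)))   [double negation]
= ~a4 & (~a2 & a2 | ~~(~a4 & (~a4 | ~a2)))   [absorption]
= ~a4 & (~a2 & a2 | ~~~a4)   [absorption]
= ~a4 & ~~~a4   [complement / identity]
= ~a4 & ~a4   [double negation]
= ~a4   [idempotence]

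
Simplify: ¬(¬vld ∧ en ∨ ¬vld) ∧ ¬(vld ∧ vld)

¬(¬vld ∧ en ∨ ¬vld) ∧ ¬(vld ∧ vld)
= ¬¬vld ∧ ¬(vld ∧ vld)
= ¬¬vld ∧ ¬vld
= vld ∧ ¬vld
= False

False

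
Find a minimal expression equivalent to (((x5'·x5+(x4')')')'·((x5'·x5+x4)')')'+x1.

(((x5'·x5+(x4')')')'·((x5'·x5+x4)')')'+x1
= (((x5'·x5+x4)')'·((x5'·x5+x4)')')'+x1   (double negation)
= (((x5'·x5+x4)')')'+x1   (idempotence)
= (x5'·x5+x4)'+x1   (double negation)
= x4'+x1   (complement / identity)

x4'+x1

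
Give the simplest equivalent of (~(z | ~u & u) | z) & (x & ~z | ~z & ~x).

~z

(~(z | ~u & u) | z) & (x & ~z | ~z & ~x)
= (~z | z) & (x & ~z | ~z & ~x)   (complement / identity)
= x & ~z | ~z & ~x   (complement / identity)
= ~z   (distribution)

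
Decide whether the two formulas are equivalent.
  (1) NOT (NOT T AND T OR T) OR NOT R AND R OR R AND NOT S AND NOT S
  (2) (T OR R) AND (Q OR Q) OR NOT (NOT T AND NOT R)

E1: NOT (NOT T AND T OR T) OR NOT R AND R OR R AND NOT S AND NOT S
    = NOT (NOT T AND T OR T) OR NOT R AND R OR R AND NOT S   — idempotence
    = NOT T OR NOT R AND R OR R AND NOT S   — complement / identity
    = NOT T OR R AND NOT S   — complement / identity
E2: (T OR R) AND (Q OR Q) OR NOT (NOT T AND NOT R)
    = (T OR R) AND Q OR NOT (NOT T AND NOT R)   — idempotence
    = (T OR R) AND Q OR T OR R   — De Morgan
    = T OR R   — absorption
These differ: at Q=0, R=0, S=0, T=0, E1 = 1 but E2 = 0.

No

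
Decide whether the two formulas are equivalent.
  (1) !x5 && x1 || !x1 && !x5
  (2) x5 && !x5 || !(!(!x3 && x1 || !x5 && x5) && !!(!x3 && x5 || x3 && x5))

E1: !x5 && x1 || !x1 && !x5
    = !x5   [distribution]
E2: x5 && !x5 || !(!(!x3 && x1 || !x5 && x5) && !!(!x3 && x5 || x3 && x5))
    = x5 && !x5 || !(!(!x3 && x1) && !!(!x3 && x5 || x3 && x5))   [complement / identity]
    = !(!(!x3 && x1) && !!(!x3 && x5 || x3 && x5))   [complement / identity]
    = !(!(!x3 && x1) && !!x5)   [distribution]
    = !x3 && x1 || !x5   [De Morgan]
These differ: at x1=1, x3=0, x5=1, E1 = 0 but E2 = 1.

No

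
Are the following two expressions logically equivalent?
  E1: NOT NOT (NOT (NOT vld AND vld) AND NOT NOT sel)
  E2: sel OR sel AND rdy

Yes

E1: NOT NOT (NOT (NOT vld AND vld) AND NOT NOT sel)
    = NOT (NOT vld AND vld OR NOT sel)   — De Morgan
    = NOT NOT sel   — complement / identity
    = sel   — double negation
E2: sel OR sel AND rdy
    = sel   — absorption
Both reduce to sel, so they are equivalent.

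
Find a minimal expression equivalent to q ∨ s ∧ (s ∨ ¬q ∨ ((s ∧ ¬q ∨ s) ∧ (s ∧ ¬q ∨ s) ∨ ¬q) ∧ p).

q ∨ s

q ∨ s ∧ (s ∨ ¬q ∨ ((s ∧ ¬q ∨ s) ∧ (s ∧ ¬q ∨ s) ∨ ¬q) ∧ p)
= q ∨ s ∧ (s ∨ ¬q ∨ (s ∧ ¬q ∨ s ∨ ¬q) ∧ p)   (idempotence)
= q ∨ s ∧ (s ∨ ¬q ∨ (s ∨ ¬q) ∧ p)   (absorption)
= q ∨ s ∧ (s ∨ ¬q)   (absorption)
= q ∨ s   (absorption)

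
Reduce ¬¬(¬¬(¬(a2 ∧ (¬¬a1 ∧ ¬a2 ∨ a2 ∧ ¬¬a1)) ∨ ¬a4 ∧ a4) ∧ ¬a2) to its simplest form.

¬¬(¬¬(¬(a2 ∧ (¬¬a1 ∧ ¬a2 ∨ a2 ∧ ¬¬a1)) ∨ ¬a4 ∧ a4) ∧ ¬a2)
= ¬¬(¬¬(¬(a2 ∧ ¬¬a1) ∨ ¬a4 ∧ a4) ∧ ¬a2)   (distribution)
= ¬¬(¬¬(¬(a2 ∧ a1) ∨ ¬a4 ∧ a4) ∧ ¬a2)   (double negation)
= ¬¬(¬¬¬(a2 ∧ a1) ∧ ¬a2)   (complement / identity)
= ¬¬(¬(a2 ∧ a1) ∧ ¬a2)   (double negation)
= ¬(a2 ∧ a1 ∨ a2)   (De Morgan)
= ¬a2   (absorption)

¬a2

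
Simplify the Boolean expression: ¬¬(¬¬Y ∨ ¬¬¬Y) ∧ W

W

¬¬(¬¬Y ∨ ¬¬¬Y) ∧ W
= ¬(¬Y ∧ ¬¬Y) ∧ W   (De Morgan)
= (Y ∨ ¬Y) ∧ W   (De Morgan)
= W   (complement / identity)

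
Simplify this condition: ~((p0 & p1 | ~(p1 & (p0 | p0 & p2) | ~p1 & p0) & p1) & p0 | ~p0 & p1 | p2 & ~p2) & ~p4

~((p0 & p1 | ~(p1 & (p0 | p0 & p2) | ~p1 & p0) & p1) & p0 | ~p0 & p1 | p2 & ~p2) & ~p4
= ~((p0 & p1 | ~(p1 & p0 | ~p1 & p0) & p1) & p0 | ~p0 & p1 | p2 & ~p2) & ~p4
= ~((p0 & p1 | ~p0 & p1) & p0 | ~p0 & p1 | p2 & ~p2) & ~p4
= ~(p1 & p0 | ~p0 & p1 | p2 & ~p2) & ~p4
= ~(p1 & p0 | ~p0 & p1) & ~p4
= ~p1 & ~p4

~p1 & ~p4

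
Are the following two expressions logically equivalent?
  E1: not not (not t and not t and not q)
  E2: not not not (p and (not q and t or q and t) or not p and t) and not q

E1: not not (not t and not t and not q)
    = not not (not t and not q)   [idempotence]
    = not t and not q   [double negation]
E2: not not not (p and (not q and t or q and t) or not p and t) and not q
    = not (p and (not q and t or q and t) or not p and t) and not q   [double negation]
    = not (p and t or not p and t) and not q   [distribution]
    = not t and not q   [distribution]
Both reduce to not t and not q, so they are equivalent.

Yes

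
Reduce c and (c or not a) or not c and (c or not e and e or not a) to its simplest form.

c or not a

c and (c or not a) or not c and (c or not e and e or not a)
= c and (c or not a) or not c and (c or not a)   (complement / identity)
= c or not a   (distribution)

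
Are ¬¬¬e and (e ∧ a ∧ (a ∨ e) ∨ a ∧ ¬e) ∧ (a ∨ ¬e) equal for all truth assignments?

E1: ¬¬¬e
    = ¬e   — double negation
E2: (e ∧ a ∧ (a ∨ e) ∨ a ∧ ¬e) ∧ (a ∨ ¬e)
    = (e ∧ a ∨ a ∧ ¬e) ∧ (a ∨ ¬e)   — absorption
    = a ∧ (a ∨ ¬e)   — distribution
    = a   — absorption
These differ: at a=0, e=0, E1 = 1 but E2 = 0.

No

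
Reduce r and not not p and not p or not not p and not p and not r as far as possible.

r and not not p and not p or not not p and not p and not r
= not not p and not p   (distribution)
= p and not p   (double negation)
= False   (complement)

False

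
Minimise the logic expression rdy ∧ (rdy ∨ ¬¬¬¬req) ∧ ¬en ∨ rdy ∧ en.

rdy

rdy ∧ (rdy ∨ ¬¬¬¬req) ∧ ¬en ∨ rdy ∧ en
= rdy ∧ (rdy ∨ ¬¬req) ∧ ¬en ∨ rdy ∧ en   — double negation
= rdy ∧ (rdy ∨ req) ∧ ¬en ∨ rdy ∧ en   — double negation
= rdy ∧ ¬en ∨ rdy ∧ en   — absorption
= rdy   — distribution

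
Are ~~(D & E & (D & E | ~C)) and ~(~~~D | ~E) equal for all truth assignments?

E1: ~~(D & E & (D & E | ~C))
    = D & E & (D & E | ~C)   (double negation)
    = D & E   (absorption)
E2: ~(~~~D | ~E)
    = ~(~D | ~E)   (double negation)
    = D & E   (De Morgan)
Both reduce to D & E, so they are equivalent.

Yes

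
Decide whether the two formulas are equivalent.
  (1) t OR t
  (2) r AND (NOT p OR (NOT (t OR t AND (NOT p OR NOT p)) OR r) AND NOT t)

E1: t OR t
    = t   — idempotence
E2: r AND (NOT p OR (NOT (t OR t AND (NOT p OR NOT p)) OR r) AND NOT t)
    = r AND (NOT p OR (NOT (t OR t AND NOT p) OR r) AND NOT t)   — idempotence
    = r AND (NOT p OR (NOT t OR r) AND NOT t)   — absorption
    = r AND (NOT p OR NOT t)   — absorption
These differ: at p=0, r=1, t=0, E1 = 0 but E2 = 1.

No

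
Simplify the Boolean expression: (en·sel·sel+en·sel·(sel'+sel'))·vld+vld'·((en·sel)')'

en·sel

(en·sel·sel+en·sel·(sel'+sel'))·vld+vld'·((en·sel)')'
= (en·sel·sel+en·sel·sel')·vld+vld'·((en·sel)')'   (idempotence)
= en·sel·vld+vld'·((en·sel)')'   (distribution)
= en·sel·vld+vld'·en·sel   (double negation)
= en·sel   (distribution)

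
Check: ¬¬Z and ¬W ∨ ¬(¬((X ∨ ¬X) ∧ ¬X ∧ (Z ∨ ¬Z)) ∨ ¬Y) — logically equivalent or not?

No

E1: ¬¬Z
    = Z
E2: ¬W ∨ ¬(¬((X ∨ ¬X) ∧ ¬X ∧ (Z ∨ ¬Z)) ∨ ¬Y)
    = ¬W ∨ (X ∨ ¬X) ∧ ¬X ∧ (Z ∨ ¬Z) ∧ Y
    = ¬W ∨ (X ∨ ¬X) ∧ ¬X ∧ Y
    = ¬W ∨ ¬X ∧ Y
These differ: at W=0, X=1, Y=0, Z=0, E1 = 0 but E2 = 1.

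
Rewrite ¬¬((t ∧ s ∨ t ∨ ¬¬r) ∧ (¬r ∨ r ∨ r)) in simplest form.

¬¬((t ∧ s ∨ t ∨ ¬¬r) ∧ (¬r ∨ r ∨ r))
= (t ∧ s ∨ t ∨ ¬¬r) ∧ (¬r ∨ r ∨ r)   — double negation
= (t ∨ ¬¬r) ∧ (¬r ∨ r ∨ r)   — absorption
= (t ∨ r) ∧ (¬r ∨ r ∨ r)   — double negation
= (t ∨ r) ∧ (¬r ∨ r)   — idempotence
= t ∨ r   — complement / identity

t ∨ r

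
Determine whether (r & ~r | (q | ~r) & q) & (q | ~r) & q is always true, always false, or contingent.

(r & ~r | (q | ~r) & q) & (q | ~r) & q
= (q | ~r) & q & (q | ~r) & q   — complement / identity
= (q | ~r) & q   — idempotence
= q   — absorption
This depends on q, so it is not a constant.

contingent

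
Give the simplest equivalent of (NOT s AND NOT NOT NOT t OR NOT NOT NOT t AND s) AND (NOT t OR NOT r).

NOT t

(NOT s AND NOT NOT NOT t OR NOT NOT NOT t AND s) AND (NOT t OR NOT r)
= NOT NOT NOT t AND (NOT t OR NOT r)
= NOT t AND (NOT t OR NOT r)
= NOT t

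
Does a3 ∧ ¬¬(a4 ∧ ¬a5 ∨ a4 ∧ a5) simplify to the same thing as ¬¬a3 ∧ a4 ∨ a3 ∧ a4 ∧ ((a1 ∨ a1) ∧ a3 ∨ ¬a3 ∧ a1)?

E1: a3 ∧ ¬¬(a4 ∧ ¬a5 ∨ a4 ∧ a5)
    = a3 ∧ ¬¬a4   (distribution)
    = a3 ∧ a4   (double negation)
E2: ¬¬a3 ∧ a4 ∨ a3 ∧ a4 ∧ ((a1 ∨ a1) ∧ a3 ∨ ¬a3 ∧ a1)
    = ¬¬a3 ∧ a4 ∨ a3 ∧ a4 ∧ (a1 ∧ a3 ∨ ¬a3 ∧ a1)   (idempotence)
    = ¬¬a3 ∧ a4 ∨ a3 ∧ a4 ∧ a1   (distribution)
    = a3 ∧ a4 ∨ a3 ∧ a4 ∧ a1   (double negation)
    = a3 ∧ a4   (absorption)
Both reduce to a3 ∧ a4, so they are equivalent.

Yes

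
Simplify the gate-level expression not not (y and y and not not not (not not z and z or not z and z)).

not not (y and y and not not not (not not z and z or not z and z))
= not not (y and y and not not not (z and z or not z and z))   [double negation]
= not not (y and y and not (z and z or not z and z))   [double negation]
= not not (y and y and not z)   [distribution]
= y and y and not z   [double negation]
= y and not z   [idempotence]

y and not z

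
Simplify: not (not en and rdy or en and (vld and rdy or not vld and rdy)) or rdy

not (not en and rdy or en and (vld and rdy or not vld and rdy)) or rdy
= not (not en and rdy or en and rdy) or rdy
= not rdy or rdy
= True

True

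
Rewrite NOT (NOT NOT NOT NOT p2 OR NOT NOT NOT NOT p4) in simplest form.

NOT p2 AND NOT p4

NOT (NOT NOT NOT NOT p2 OR NOT NOT NOT NOT p4)
= NOT (NOT NOT p2 OR NOT NOT NOT NOT p4)   — double negation
= NOT (NOT NOT p2 OR NOT NOT p4)   — double negation
= NOT p2 AND NOT p4   — De Morgan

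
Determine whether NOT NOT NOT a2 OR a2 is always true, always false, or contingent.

NOT NOT NOT a2 OR a2
= NOT a2 OR a2
= TRUE

always true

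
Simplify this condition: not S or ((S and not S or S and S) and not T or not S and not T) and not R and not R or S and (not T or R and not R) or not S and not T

not S or not T

not S or ((S and not S or S and S) and not T or not S and not T) and not R and not R or S and (not T or R and not R) or not S and not T
= not S or ((S and not S or S and S) and not T or not S and not T) and not R and not R or S and not T or not S and not T   [complement / identity]
= not S or ((S and not S or S and S) and not T or not S and not T) and not R or S and not T or not S and not T   [idempotence]
= not S or (S and not T or not S and not T) and not R or S and not T or not S and not T   [distribution]
= not S or S and not T or not S and not T   [absorption]
= not S or not T   [distribution]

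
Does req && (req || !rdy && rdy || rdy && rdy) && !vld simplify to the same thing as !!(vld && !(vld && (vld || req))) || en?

E1: req && (req || !rdy && rdy || rdy && rdy) && !vld
    = req && (req || rdy) && !vld   (distribution)
    = req && !vld   (absorption)
E2: !!(vld && !(vld && (vld || req))) || en
    = vld && !(vld && (vld || req)) || en   (double negation)
    = vld && !vld || en   (absorption)
    = en   (complement / identity)
These differ: at en=1, rdy=0, req=0, vld=0, E1 = 0 but E2 = 1.

No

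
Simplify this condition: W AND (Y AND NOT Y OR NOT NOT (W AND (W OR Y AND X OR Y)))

W

W AND (Y AND NOT Y OR NOT NOT (W AND (W OR Y AND X OR Y)))
= W AND (Y AND NOT Y OR NOT NOT (W AND (W OR Y)))
= W AND NOT NOT (W AND (W OR Y))
= W AND NOT NOT W
= W AND W
= W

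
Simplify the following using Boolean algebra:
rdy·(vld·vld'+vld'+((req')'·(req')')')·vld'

rdy·vld'

rdy·(vld·vld'+vld'+((req')'·(req')')')·vld'
= rdy·(vld·vld'+vld'+req'+req')·vld'   — De Morgan
= rdy·(vld'+req'+req')·vld'   — complement / identity
= rdy·(vld'+req')·vld'   — idempotence
= rdy·vld'   — absorption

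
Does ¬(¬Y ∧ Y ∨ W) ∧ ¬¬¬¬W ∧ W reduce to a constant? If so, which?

¬(¬Y ∧ Y ∨ W) ∧ ¬¬¬¬W ∧ W
= ¬W ∧ ¬¬¬¬W ∧ W   (complement / identity)
= ¬W ∧ ¬¬W ∧ W   (double negation)
= ¬W ∧ W ∧ W   (double negation)
= ¬W ∧ W   (idempotence)
= False   (complement)

yes, False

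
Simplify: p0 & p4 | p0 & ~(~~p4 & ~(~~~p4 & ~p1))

p0 & p4 | p0 & ~(~~p4 & ~(~~~p4 & ~p1))
= (p4 | ~(~~p4 & ~(~~~p4 & ~p1))) & p0   — distribution
= (p4 | ~(~~p4 & ~(~p4 & ~p1))) & p0   — double negation
= (p4 | ~p4 | ~p4 & ~p1) & p0   — De Morgan
= (p4 | ~p4) & p0   — absorption
= p0   — complement / identity

p0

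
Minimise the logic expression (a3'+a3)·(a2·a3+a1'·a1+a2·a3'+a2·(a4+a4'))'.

a2'

(a3'+a3)·(a2·a3+a1'·a1+a2·a3'+a2·(a4+a4'))'
= (a2·a3+a1'·a1+a2·a3'+a2·(a4+a4'))'   — complement / identity
= (a2·a3+a2·a3'+a2·(a4+a4'))'   — complement / identity
= (a2·a3+a2·a3'+a2)'   — complement / identity
= (a2·a3+a2)'   — absorption
= a2'   — absorption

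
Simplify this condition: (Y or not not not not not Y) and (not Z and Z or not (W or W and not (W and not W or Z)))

not W

(Y or not not not not not Y) and (not Z and Z or not (W or W and not (W and not W or Z)))
= (Y or not not not Y) and (not Z and Z or not (W or W and not (W and not W or Z)))
= (Y or not not not Y) and not (W or W and not (W and not W or Z))
= (Y or not not not Y) and not (W or W and not Z)
= (Y or not Y) and not (W or W and not Z)
= (Y or not Y) and not W
= not W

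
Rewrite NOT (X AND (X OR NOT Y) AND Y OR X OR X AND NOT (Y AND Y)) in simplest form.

NOT X

NOT (X AND (X OR NOT Y) AND Y OR X OR X AND NOT (Y AND Y))
= NOT (X AND Y OR X OR X AND NOT (Y AND Y))
= NOT (X AND Y OR X OR X AND NOT Y)
= NOT (X OR X AND NOT Y)
= NOT X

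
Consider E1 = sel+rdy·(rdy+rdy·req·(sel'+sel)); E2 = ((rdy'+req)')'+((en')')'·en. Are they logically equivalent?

No

E1: sel+rdy·(rdy+rdy·req·(sel'+sel))
    = sel+rdy·(rdy+rdy·req)   — complement / identity
    = sel+rdy·rdy   — absorption
    = sel+rdy   — idempotence
E2: ((rdy'+req)')'+((en')')'·en
    = ((rdy'+req)')'+en'·en   — double negation
    = ((rdy'+req)')'   — complement / identity
    = rdy'+req   — double negation
These differ: at en=0, rdy=0, req=0, sel=0, E1 = 0 but E2 = 1.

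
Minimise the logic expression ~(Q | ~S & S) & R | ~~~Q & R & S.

~Q & R

~(Q | ~S & S) & R | ~~~Q & R & S
= ~(Q | ~S & S) & R | ~Q & R & S   [double negation]
= ~Q & R | ~Q & R & S   [complement / identity]
= ~Q & R   [absorption]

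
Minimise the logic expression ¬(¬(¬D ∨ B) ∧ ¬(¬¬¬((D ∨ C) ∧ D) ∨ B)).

¬D ∨ B

¬(¬(¬D ∨ B) ∧ ¬(¬¬¬((D ∨ C) ∧ D) ∨ B))
= ¬D ∨ B ∨ ¬¬¬((D ∨ C) ∧ D) ∨ B   [De Morgan]
= ¬D ∨ B ∨ ¬¬¬D ∨ B   [absorption]
= ¬D ∨ B ∨ ¬D ∨ B   [double negation]
= ¬D ∨ B   [idempotence]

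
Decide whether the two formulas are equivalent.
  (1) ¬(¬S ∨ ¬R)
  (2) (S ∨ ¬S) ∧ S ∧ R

E1: ¬(¬S ∨ ¬R)
    = S ∧ R   — De Morgan
E2: (S ∨ ¬S) ∧ S ∧ R
    = S ∧ R   — complement / identity
Both reduce to S ∧ R, so they are equivalent.

Yes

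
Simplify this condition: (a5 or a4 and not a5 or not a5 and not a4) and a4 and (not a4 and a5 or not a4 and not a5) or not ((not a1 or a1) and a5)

not a5

(a5 or a4 and not a5 or not a5 and not a4) and a4 and (not a4 and a5 or not a4 and not a5) or not ((not a1 or a1) and a5)
= (a5 or not a5) and a4 and (not a4 and a5 or not a4 and not a5) or not ((not a1 or a1) and a5)   (distribution)
= (a5 or not a5) and a4 and (not a4 and a5 or not a4 and not a5) or not a5   (complement / identity)
= (a5 or not a5) and a4 and not a4 or not a5   (distribution)
= a4 and not a4 or not a5   (complement / identity)
= not a5   (complement / identity)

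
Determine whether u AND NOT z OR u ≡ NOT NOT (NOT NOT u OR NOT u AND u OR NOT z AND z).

Yes

E1: u AND NOT z OR u
    = u   [absorption]
E2: NOT NOT (NOT NOT u OR NOT u AND u OR NOT z AND z)
    = NOT NOT u OR NOT u AND u OR NOT z AND z   [double negation]
    = NOT NOT u OR NOT z AND z   [complement / identity]
    = NOT NOT u   [complement / identity]
    = u   [double negation]
Both reduce to u, so they are equivalent.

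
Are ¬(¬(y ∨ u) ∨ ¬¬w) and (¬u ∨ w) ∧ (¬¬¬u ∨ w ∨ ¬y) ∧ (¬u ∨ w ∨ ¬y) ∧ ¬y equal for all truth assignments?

E1: ¬(¬(y ∨ u) ∨ ¬¬w)
    = (y ∨ u) ∧ ¬w
E2: (¬u ∨ w) ∧ (¬¬¬u ∨ w ∨ ¬y) ∧ (¬u ∨ w ∨ ¬y) ∧ ¬y
    = (¬u ∨ w) ∧ (¬u ∨ w ∨ ¬y) ∧ (¬u ∨ w ∨ ¬y) ∧ ¬y
    = (¬u ∨ w) ∧ (¬u ∨ w ∨ ¬y) ∧ ¬y
    = (¬u ∨ w) ∧ ¬y
These differ: at u=0, w=1, y=0, E1 = 0 but E2 = 1.

No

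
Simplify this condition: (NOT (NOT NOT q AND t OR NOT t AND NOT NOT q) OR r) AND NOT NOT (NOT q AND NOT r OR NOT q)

(NOT (NOT NOT q AND t OR NOT t AND NOT NOT q) OR r) AND NOT NOT (NOT q AND NOT r OR NOT q)
= (NOT NOT NOT q OR r) AND NOT NOT (NOT q AND NOT r OR NOT q)   (distribution)
= (NOT NOT NOT q OR r) AND NOT NOT NOT q   (absorption)
= NOT NOT NOT q   (absorption)
= NOT q   (double negation)

NOT q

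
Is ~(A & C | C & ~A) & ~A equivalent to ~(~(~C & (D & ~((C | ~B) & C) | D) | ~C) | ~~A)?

E1: ~(A & C | C & ~A) & ~A
    = ~C & ~A   (distribution)
E2: ~(~(~C & (D & ~((C | ~B) & C) | D) | ~C) | ~~A)
    = (~C & (D & ~((C | ~B) & C) | D) | ~C) & ~A   (De Morgan)
    = (~C & (D & ~C | D) | ~C) & ~A   (absorption)
    = (~C & D | ~C) & ~A   (absorption)
    = ~C & ~A   (absorption)
Both reduce to ~C & ~A, so they are equivalent.

Yes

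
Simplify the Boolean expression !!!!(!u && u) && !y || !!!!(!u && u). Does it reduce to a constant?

!!!!(!u && u) && !y || !!!!(!u && u)
= !!!!(!u && u)   — absorption
= !!(!u && u)   — double negation
= !u && u   — double negation
= false   — complement

false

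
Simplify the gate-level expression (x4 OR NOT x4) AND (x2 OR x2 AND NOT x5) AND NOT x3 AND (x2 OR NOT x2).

x2 AND NOT x3

(x4 OR NOT x4) AND (x2 OR x2 AND NOT x5) AND NOT x3 AND (x2 OR NOT x2)
= (x4 OR NOT x4) AND (x2 OR x2 AND NOT x5) AND NOT x3   (complement / identity)
= (x2 OR x2 AND NOT x5) AND NOT x3   (complement / identity)
= x2 AND NOT x3   (absorption)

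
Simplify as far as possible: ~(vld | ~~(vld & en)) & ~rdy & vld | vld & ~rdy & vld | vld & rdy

vld

~(vld | ~~(vld & en)) & ~rdy & vld | vld & ~rdy & vld | vld & rdy
= ~(vld | vld & en) & ~rdy & vld | vld & ~rdy & vld | vld & rdy   [double negation]
= (~(vld | vld & en) | vld) & ~rdy & vld | vld & rdy   [distribution]
= (~vld | vld) & ~rdy & vld | vld & rdy   [absorption]
= ~rdy & vld | vld & rdy   [complement / identity]
= vld   [distribution]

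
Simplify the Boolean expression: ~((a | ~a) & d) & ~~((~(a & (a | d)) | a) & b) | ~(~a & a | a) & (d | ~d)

~((a | ~a) & d) & ~~((~(a & (a | d)) | a) & b) | ~(~a & a | a) & (d | ~d)
= ~((a | ~a) & d) & ~~((~(a & (a | d)) | a) & b) | ~(~a & a | a)   [complement / identity]
= ~((a | ~a) & d) & ~~((~a | a) & b) | ~(~a & a | a)   [absorption]
= ~((a | ~a) & d) & ~~b | ~(~a & a | a)   [complement / identity]
= ~d & ~~b | ~(~a & a | a)   [complement / identity]
= ~d & ~~b | ~a   [complement / identity]
= ~d & b | ~a   [double negation]

~d & b | ~a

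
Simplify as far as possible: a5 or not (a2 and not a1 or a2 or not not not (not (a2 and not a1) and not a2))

a5 or not (a2 and not a1 or a2 or not not not (not (a2 and not a1) and not a2))
= a5 or not (a2 and not a1 or a2 or not not (a2 and not a1 or a2))   [De Morgan]
= a5 or not (a2 and not a1 or a2 or a2 and not a1 or a2)   [double negation]
= a5 or not (a2 and not a1 or a2)   [idempotence]
= a5 or not a2   [absorption]

a5 or not a2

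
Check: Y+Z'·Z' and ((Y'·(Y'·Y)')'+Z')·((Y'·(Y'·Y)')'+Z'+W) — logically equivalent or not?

Yes

E1: Y+Z'·Z'
    = Y+Z'
E2: ((Y'·(Y'·Y)')'+Z')·((Y'·(Y'·Y)')'+Z'+W)
    = (Y'·(Y'·Y)')'+Z'
    = Y+Y'·Y+Z'
    = Y+Z'
Both reduce to Y+Z', so they are equivalent.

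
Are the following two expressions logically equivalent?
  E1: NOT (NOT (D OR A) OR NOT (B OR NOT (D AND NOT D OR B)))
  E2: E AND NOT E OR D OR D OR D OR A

E1: NOT (NOT (D OR A) OR NOT (B OR NOT (D AND NOT D OR B)))
    = NOT (NOT (D OR A) OR NOT (B OR NOT B))
    = (D OR A) AND (B OR NOT B)
    = D OR A
E2: E AND NOT E OR D OR D OR D OR A
    = E AND NOT E OR D OR D OR A
    = E AND NOT E OR D OR A
    = D OR A
Both reduce to D OR A, so they are equivalent.

Yes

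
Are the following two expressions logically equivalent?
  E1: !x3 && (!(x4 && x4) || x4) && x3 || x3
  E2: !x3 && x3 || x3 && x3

Yes

E1: !x3 && (!(x4 && x4) || x4) && x3 || x3
    = !x3 && (!x4 || x4) && x3 || x3   [idempotence]
    = !x3 && x3 || x3   [complement / identity]
    = x3   [complement / identity]
E2: !x3 && x3 || x3 && x3
    = x3   [distribution]
Both reduce to x3, so they are equivalent.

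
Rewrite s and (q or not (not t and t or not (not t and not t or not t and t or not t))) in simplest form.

s and (q or not t)

s and (q or not (not t and t or not (not t and not t or not t and t or not t)))
= s and (q or not (not t and t or not (not t or not t)))   [distribution]
= s and (q or not (not t and t or t and t))   [De Morgan]
= s and (q or not t)   [distribution]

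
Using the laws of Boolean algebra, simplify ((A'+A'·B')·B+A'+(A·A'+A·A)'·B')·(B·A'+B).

A'·B

((A'+A'·B')·B+A'+(A·A'+A·A)'·B')·(B·A'+B)
= ((A'+A'·B')·B+A'+A'·B')·(B·A'+B)   — distribution
= (A'+A'·B')·(B·A'+B)   — absorption
= (A'+A'·B')·B   — absorption
= A'·B   — absorption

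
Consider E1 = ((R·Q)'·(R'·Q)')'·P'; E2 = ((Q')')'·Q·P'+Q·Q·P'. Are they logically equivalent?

E1: ((R·Q)'·(R'·Q)')'·P'
    = (R·Q+R'·Q)·P'   (De Morgan)
    = Q·P'   (distribution)
E2: ((Q')')'·Q·P'+Q·Q·P'
    = Q'·Q·P'+Q·Q·P'   (double negation)
    = Q·P'   (distribution)
Both reduce to Q·P', so they are equivalent.

Yes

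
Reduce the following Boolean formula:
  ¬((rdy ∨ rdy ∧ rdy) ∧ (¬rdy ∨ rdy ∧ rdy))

¬rdy

¬((rdy ∨ rdy ∧ rdy) ∧ (¬rdy ∨ rdy ∧ rdy))
= ¬(rdy ∧ ¬rdy ∨ rdy ∧ rdy)   — distribution
= ¬rdy   — distribution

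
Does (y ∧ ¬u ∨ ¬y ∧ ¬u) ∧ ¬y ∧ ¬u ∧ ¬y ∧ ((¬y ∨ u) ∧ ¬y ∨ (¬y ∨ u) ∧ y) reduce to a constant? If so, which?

no

(y ∧ ¬u ∨ ¬y ∧ ¬u) ∧ ¬y ∧ ¬u ∧ ¬y ∧ ((¬y ∨ u) ∧ ¬y ∨ (¬y ∨ u) ∧ y)
= (y ∧ ¬u ∨ ¬y ∧ ¬u) ∧ ¬y ∧ ¬u ∧ ¬y ∧ (¬y ∨ u)   [distribution]
= (y ∧ ¬u ∨ ¬y ∧ ¬u) ∧ ¬y ∧ ¬u ∧ ¬y   [absorption]
= ¬u ∧ ¬y ∧ ¬u ∧ ¬y   [distribution]
= ¬u ∧ ¬y   [idempotence]
This depends on u, y, so it is not a constant.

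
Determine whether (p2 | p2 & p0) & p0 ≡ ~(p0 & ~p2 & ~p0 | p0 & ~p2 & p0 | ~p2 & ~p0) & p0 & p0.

E1: (p2 | p2 & p0) & p0
    = p2 & p0
E2: ~(p0 & ~p2 & ~p0 | p0 & ~p2 & p0 | ~p2 & ~p0) & p0 & p0
    = ~(p0 & ~p2 | ~p2 & ~p0) & p0 & p0
    = ~~p2 & p0 & p0
    = p2 & p0 & p0
    = p2 & p0
Both reduce to p2 & p0, so they are equivalent.

Yes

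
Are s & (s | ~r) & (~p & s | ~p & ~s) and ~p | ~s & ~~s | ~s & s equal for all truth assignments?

No

E1: s & (s | ~r) & (~p & s | ~p & ~s)
    = s & (~p & s | ~p & ~s)
    = s & ~p
E2: ~p | ~s & ~~s | ~s & s
    = ~p | ~s & s | ~s & s
    = ~p | ~s & s
    = ~p
These differ: at p=0, r=0, s=0, E1 = 0 but E2 = 1.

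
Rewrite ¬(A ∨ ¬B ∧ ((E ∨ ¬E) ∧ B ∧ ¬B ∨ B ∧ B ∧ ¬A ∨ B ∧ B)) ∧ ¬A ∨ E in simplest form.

¬A ∨ E

¬(A ∨ ¬B ∧ ((E ∨ ¬E) ∧ B ∧ ¬B ∨ B ∧ B ∧ ¬A ∨ B ∧ B)) ∧ ¬A ∨ E
= ¬(A ∨ ¬B ∧ ((E ∨ ¬E) ∧ B ∧ ¬B ∨ B ∧ B)) ∧ ¬A ∨ E   (absorption)
= ¬(A ∨ ¬B ∧ (B ∧ ¬B ∨ B ∧ B)) ∧ ¬A ∨ E   (complement / identity)
= ¬(A ∨ ¬B ∧ B) ∧ ¬A ∨ E   (distribution)
= ¬A ∧ ¬A ∨ E   (complement / identity)
= ¬A ∨ E   (idempotence)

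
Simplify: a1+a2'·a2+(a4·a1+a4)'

a1+a4'

a1+a2'·a2+(a4·a1+a4)'
= a1+(a4·a1+a4)'   — complement / identity
= a1+a4'   — absorption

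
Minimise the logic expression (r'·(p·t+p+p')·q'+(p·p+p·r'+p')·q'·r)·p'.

(r'·(p·t+p+p')·q'+(p·p+p·r'+p')·q'·r)·p'
= (r'·(p·t+p+p')·q'+(p·(p+r')+p')·q'·r)·p'
= (r'·(p+p')·q'+(p·(p+r')+p')·q'·r)·p'
= (r'·(p+p')·q'+(p+p')·q'·r)·p'
= (p+p')·q'·p'
= q'·p'

q'·p'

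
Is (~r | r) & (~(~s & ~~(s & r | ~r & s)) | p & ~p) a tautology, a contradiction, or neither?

tautology

(~r | r) & (~(~s & ~~(s & r | ~r & s)) | p & ~p)
= (~r | r) & ~(~s & ~~(s & r | ~r & s))   (complement / identity)
= (~r | r) & ~(~s & ~~s)   (distribution)
= (~r | r) & (s | ~s)   (De Morgan)
= s | ~s   (complement / identity)
= 1   (complement)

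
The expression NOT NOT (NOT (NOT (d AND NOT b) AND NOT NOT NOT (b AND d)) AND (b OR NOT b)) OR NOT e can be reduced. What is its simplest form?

NOT NOT (NOT (NOT (d AND NOT b) AND NOT NOT NOT (b AND d)) AND (b OR NOT b)) OR NOT e
= NOT NOT NOT (NOT (d AND NOT b) AND NOT NOT NOT (b AND d)) OR NOT e   — complement / identity
= NOT NOT NOT (NOT (d AND NOT b) AND NOT (b AND d)) OR NOT e   — double negation
= NOT NOT (d AND NOT b OR b AND d) OR NOT e   — De Morgan
= d AND NOT b OR b AND d OR NOT e   — double negation
= d OR NOT e   — distribution

d OR NOT e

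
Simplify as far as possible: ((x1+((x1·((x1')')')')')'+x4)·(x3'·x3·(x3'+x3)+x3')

(x1'+x4)·x3'

((x1+((x1·((x1')')')')')'+x4)·(x3'·x3·(x3'+x3)+x3')
= ((x1+((x1·x1')')')'+x4)·(x3'·x3·(x3'+x3)+x3')
= ((x1+((x1·x1')')')'+x4)·(x3'·x3+x3')
= ((x1+x1·x1')'+x4)·(x3'·x3+x3')
= ((x1+x1·x1')'+x4)·x3'
= (x1'+x4)·x3'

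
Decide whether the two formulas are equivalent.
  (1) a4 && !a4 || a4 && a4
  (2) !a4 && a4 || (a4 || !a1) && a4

Yes

E1: a4 && !a4 || a4 && a4
    = a4
E2: !a4 && a4 || (a4 || !a1) && a4
    = (a4 || !a1) && a4
    = a4
Both reduce to a4, so they are equivalent.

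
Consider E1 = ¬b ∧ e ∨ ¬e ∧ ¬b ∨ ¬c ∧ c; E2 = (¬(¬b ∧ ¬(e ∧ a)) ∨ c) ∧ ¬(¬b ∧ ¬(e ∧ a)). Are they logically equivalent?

No

E1: ¬b ∧ e ∨ ¬e ∧ ¬b ∨ ¬c ∧ c
    = ¬b ∨ ¬c ∧ c   — distribution
    = ¬b   — complement / identity
E2: (¬(¬b ∧ ¬(e ∧ a)) ∨ c) ∧ ¬(¬b ∧ ¬(e ∧ a))
    = ¬(¬b ∧ ¬(e ∧ a))   — absorption
    = b ∨ e ∧ a   — De Morgan
These differ: at a=1, b=1, c=0, e=0, E1 = 0 but E2 = 1.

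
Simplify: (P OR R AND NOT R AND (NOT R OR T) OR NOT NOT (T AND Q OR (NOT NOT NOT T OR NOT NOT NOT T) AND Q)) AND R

(P OR Q) AND R

(P OR R AND NOT R AND (NOT R OR T) OR NOT NOT (T AND Q OR (NOT NOT NOT T OR NOT NOT NOT T) AND Q)) AND R
= (P OR R AND NOT R OR NOT NOT (T AND Q OR (NOT NOT NOT T OR NOT NOT NOT T) AND Q)) AND R   — absorption
= (P OR R AND NOT R OR T AND Q OR (NOT NOT NOT T OR NOT NOT NOT T) AND Q) AND R   — double negation
= (P OR R AND NOT R OR T AND Q OR NOT NOT NOT T AND Q) AND R   — idempotence
= (P OR T AND Q OR NOT NOT NOT T AND Q) AND R   — complement / identity
= (P OR T AND Q OR NOT T AND Q) AND R   — double negation
= (P OR Q) AND R   — distribution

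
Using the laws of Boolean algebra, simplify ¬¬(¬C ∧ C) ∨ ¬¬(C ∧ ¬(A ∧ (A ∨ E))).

C ∧ ¬A

¬¬(¬C ∧ C) ∨ ¬¬(C ∧ ¬(A ∧ (A ∨ E)))
= ¬C ∧ C ∨ ¬¬(C ∧ ¬(A ∧ (A ∨ E)))   — double negation
= ¬¬(C ∧ ¬(A ∧ (A ∨ E)))   — complement / identity
= C ∧ ¬(A ∧ (A ∨ E))   — double negation
= C ∧ ¬A   — absorption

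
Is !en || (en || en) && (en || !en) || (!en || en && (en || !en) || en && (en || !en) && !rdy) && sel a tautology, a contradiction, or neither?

tautology

!en || (en || en) && (en || !en) || (!en || en && (en || !en) || en && (en || !en) && !rdy) && sel
= !en || en && (en || !en) || (!en || en && (en || !en) || en && (en || !en) && !rdy) && sel   (idempotence)
= !en || en && (en || !en) || (!en || en && (en || !en)) && sel   (absorption)
= !en || en && (en || !en)   (absorption)
= !en || en   (complement / identity)
= true   (complement)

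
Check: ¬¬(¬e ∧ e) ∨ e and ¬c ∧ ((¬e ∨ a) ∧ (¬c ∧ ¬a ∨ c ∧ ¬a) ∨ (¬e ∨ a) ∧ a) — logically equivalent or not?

No

E1: ¬¬(¬e ∧ e) ∨ e
    = ¬e ∧ e ∨ e   — double negation
    = e   — complement / identity
E2: ¬c ∧ ((¬e ∨ a) ∧ (¬c ∧ ¬a ∨ c ∧ ¬a) ∨ (¬e ∨ a) ∧ a)
    = ¬c ∧ ((¬e ∨ a) ∧ ¬a ∨ (¬e ∨ a) ∧ a)   — distribution
    = ¬c ∧ (¬e ∨ a)   — distribution
These differ: at a=1, c=1, e=1, E1 = 1 but E2 = 0.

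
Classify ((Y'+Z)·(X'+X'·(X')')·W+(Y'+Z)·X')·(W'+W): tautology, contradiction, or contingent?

((Y'+Z)·(X'+X'·(X')')·W+(Y'+Z)·X')·(W'+W)
= ((Y'+Z)·(X'+X'·X)·W+(Y'+Z)·X')·(W'+W)
= ((Y'+Z)·X'·W+(Y'+Z)·X')·(W'+W)
= (Y'+Z)·X'·(W'+W)
= (Y'+Z)·X'
This depends on X, Y, Z, so it is not a constant.

contingent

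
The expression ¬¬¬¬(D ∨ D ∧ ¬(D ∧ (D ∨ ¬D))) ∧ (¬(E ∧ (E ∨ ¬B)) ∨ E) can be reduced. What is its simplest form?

¬¬¬¬(D ∨ D ∧ ¬(D ∧ (D ∨ ¬D))) ∧ (¬(E ∧ (E ∨ ¬B)) ∨ E)
= ¬¬¬¬(D ∨ D ∧ ¬D) ∧ (¬(E ∧ (E ∨ ¬B)) ∨ E)
= ¬¬¬¬D ∧ (¬(E ∧ (E ∨ ¬B)) ∨ E)
= ¬¬¬¬D ∧ (¬E ∨ E)
= ¬¬¬¬D
= ¬¬D
= D

D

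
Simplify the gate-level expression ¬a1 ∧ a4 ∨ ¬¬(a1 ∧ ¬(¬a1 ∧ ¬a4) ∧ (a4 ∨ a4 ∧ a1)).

¬a1 ∧ a4 ∨ ¬¬(a1 ∧ ¬(¬a1 ∧ ¬a4) ∧ (a4 ∨ a4 ∧ a1))
= ¬a1 ∧ a4 ∨ ¬¬(a1 ∧ (a1 ∨ a4) ∧ (a4 ∨ a4 ∧ a1))
= ¬a1 ∧ a4 ∨ ¬¬(a1 ∧ (a4 ∨ a4 ∧ a1))
= ¬a1 ∧ a4 ∨ a1 ∧ (a4 ∨ a4 ∧ a1)
= ¬a1 ∧ a4 ∨ a1 ∧ a4
= a4

a4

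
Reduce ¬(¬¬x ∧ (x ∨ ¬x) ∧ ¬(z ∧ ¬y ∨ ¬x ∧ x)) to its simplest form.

¬(¬¬x ∧ (x ∨ ¬x) ∧ ¬(z ∧ ¬y ∨ ¬x ∧ x))
= ¬(¬¬x ∧ ¬(z ∧ ¬y ∨ ¬x ∧ x))   — complement / identity
= ¬x ∨ z ∧ ¬y ∨ ¬x ∧ x   — De Morgan
= ¬x ∨ z ∧ ¬y   — complement / identity

¬x ∨ z ∧ ¬y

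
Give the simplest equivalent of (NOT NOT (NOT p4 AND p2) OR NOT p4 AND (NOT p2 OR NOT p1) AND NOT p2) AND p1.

NOT p4 AND p1

(NOT NOT (NOT p4 AND p2) OR NOT p4 AND (NOT p2 OR NOT p1) AND NOT p2) AND p1
= (NOT p4 AND p2 OR NOT p4 AND (NOT p2 OR NOT p1) AND NOT p2) AND p1   — double negation
= (NOT p4 AND p2 OR NOT p4 AND NOT p2) AND p1   — absorption
= NOT p4 AND p1   — distribution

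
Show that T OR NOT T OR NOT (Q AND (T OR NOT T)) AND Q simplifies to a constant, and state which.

TRUE

T OR NOT T OR NOT (Q AND (T OR NOT T)) AND Q
= T OR NOT T OR NOT Q AND Q
= T OR NOT T
= TRUE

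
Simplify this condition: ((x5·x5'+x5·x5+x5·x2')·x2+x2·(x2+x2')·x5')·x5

((x5·x5'+x5·x5+x5·x2')·x2+x2·(x2+x2')·x5')·x5
= ((x5+x5·x2')·x2+x2·(x2+x2')·x5')·x5   — distribution
= (x5·x2+x2·(x2+x2')·x5')·x5   — absorption
= (x5·x2+x2·x5')·x5   — complement / identity
= x2·x5   — distribution

x2·x5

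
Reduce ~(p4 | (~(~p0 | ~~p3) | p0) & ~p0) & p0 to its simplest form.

~(p4 | (~(~p0 | ~~p3) | p0) & ~p0) & p0
= ~(p4 | (p0 & ~p3 | p0) & ~p0) & p0   — De Morgan
= ~(p4 | p0 & ~p0) & p0   — absorption
= ~p4 & p0   — complement / identity

~p4 & p0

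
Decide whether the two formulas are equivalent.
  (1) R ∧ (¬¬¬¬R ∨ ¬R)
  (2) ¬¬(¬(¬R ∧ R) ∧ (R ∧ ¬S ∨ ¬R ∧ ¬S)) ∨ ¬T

E1: R ∧ (¬¬¬¬R ∨ ¬R)
    = R ∧ (¬¬R ∨ ¬R)
    = R ∧ (R ∨ ¬R)
    = R
E2: ¬¬(¬(¬R ∧ R) ∧ (R ∧ ¬S ∨ ¬R ∧ ¬S)) ∨ ¬T
    = ¬¬(¬(¬R ∧ R) ∧ ¬S) ∨ ¬T
    = ¬(¬R ∧ R ∨ S) ∨ ¬T
    = ¬S ∨ ¬T
These differ: at R=0, S=0, T=0, E1 = 0 but E2 = 1.

No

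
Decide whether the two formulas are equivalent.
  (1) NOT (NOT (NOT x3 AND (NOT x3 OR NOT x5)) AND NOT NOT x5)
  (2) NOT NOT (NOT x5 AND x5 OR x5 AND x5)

No

E1: NOT (NOT (NOT x3 AND (NOT x3 OR NOT x5)) AND NOT NOT x5)
    = NOT (NOT NOT x3 AND NOT NOT x5)   [absorption]
    = NOT x3 OR NOT x5   [De Morgan]
E2: NOT NOT (NOT x5 AND x5 OR x5 AND x5)
    = NOT NOT x5   [distribution]
    = x5   [double negation]
These differ: at x3=1, x5=0, E1 = 1 but E2 = 0.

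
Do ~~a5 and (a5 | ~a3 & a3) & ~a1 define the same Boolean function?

No

E1: ~~a5
    = a5   (double negation)
E2: (a5 | ~a3 & a3) & ~a1
    = a5 & ~a1   (complement / identity)
These differ: at a1=1, a3=0, a5=1, E1 = 1 but E2 = 0.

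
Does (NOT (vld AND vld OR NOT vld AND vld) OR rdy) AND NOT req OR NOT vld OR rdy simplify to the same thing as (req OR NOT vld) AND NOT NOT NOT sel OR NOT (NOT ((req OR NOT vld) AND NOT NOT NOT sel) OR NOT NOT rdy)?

E1: (NOT (vld AND vld OR NOT vld AND vld) OR rdy) AND NOT req OR NOT vld OR rdy
    = (NOT vld OR rdy) AND NOT req OR NOT vld OR rdy   [distribution]
    = NOT vld OR rdy   [absorption]
E2: (req OR NOT vld) AND NOT NOT NOT sel OR NOT (NOT ((req OR NOT vld) AND NOT NOT NOT sel) OR NOT NOT rdy)
    = (req OR NOT vld) AND NOT NOT NOT sel OR (req OR NOT vld) AND NOT NOT NOT sel AND NOT rdy   [De Morgan]
    = (req OR NOT vld) AND NOT NOT NOT sel   [absorption]
    = (req OR NOT vld) AND NOT sel   [double negation]
These differ: at rdy=1, req=1, sel=1, vld=1, E1 = 1 but E2 = 0.

No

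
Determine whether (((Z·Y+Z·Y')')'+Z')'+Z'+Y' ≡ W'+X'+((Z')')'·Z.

No

E1: (((Z·Y+Z·Y')')'+Z')'+Z'+Y'
    = ((Z')'+Z')'+Z'+Y'   (distribution)
    = Z'·Z+Z'+Y'   (De Morgan)
    = Z'+Y'   (complement / identity)
E2: W'+X'+((Z')')'·Z
    = W'+X'+Z'·Z   (double negation)
    = W'+X'   (complement / identity)
These differ: at W=1, X=1, Y=0, Z=0, E1 = 1 but E2 = 0.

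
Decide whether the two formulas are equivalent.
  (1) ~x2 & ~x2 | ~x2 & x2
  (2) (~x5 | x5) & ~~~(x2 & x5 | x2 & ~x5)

Yes

E1: ~x2 & ~x2 | ~x2 & x2
    = ~x2   (distribution)
E2: (~x5 | x5) & ~~~(x2 & x5 | x2 & ~x5)
    = ~~~(x2 & x5 | x2 & ~x5)   (complement / identity)
    = ~~~x2   (distribution)
    = ~x2   (double negation)
Both reduce to ~x2, so they are equivalent.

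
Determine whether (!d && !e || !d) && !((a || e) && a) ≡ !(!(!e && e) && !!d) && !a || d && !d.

E1: (!d && !e || !d) && !((a || e) && a)
    = (!d && !e || !d) && !a
    = !d && !a
E2: !(!(!e && e) && !!d) && !a || d && !d
    = (!e && e || !d) && !a || d && !d
    = !d && !a || d && !d
    = !d && !a
Both reduce to !d && !a, so they are equivalent.

Yes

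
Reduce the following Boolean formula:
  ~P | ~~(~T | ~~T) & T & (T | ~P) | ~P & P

~P | T

~P | ~~(~T | ~~T) & T & (T | ~P) | ~P & P
= ~P | ~~(~T | T) & T & (T | ~P) | ~P & P   [double negation]
= ~P | (~T | T) & T & (T | ~P) | ~P & P   [double negation]
= ~P | (~T | T) & T & (T | ~P)   [complement / identity]
= ~P | T & (T | ~P)   [complement / identity]
= ~P | T   [absorption]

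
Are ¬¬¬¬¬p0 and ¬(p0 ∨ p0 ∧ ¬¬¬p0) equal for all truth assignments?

E1: ¬¬¬¬¬p0
    = ¬¬¬p0
    = ¬p0
E2: ¬(p0 ∨ p0 ∧ ¬¬¬p0)
    = ¬(p0 ∨ p0 ∧ ¬p0)
    = ¬p0
Both reduce to ¬p0, so they are equivalent.

Yes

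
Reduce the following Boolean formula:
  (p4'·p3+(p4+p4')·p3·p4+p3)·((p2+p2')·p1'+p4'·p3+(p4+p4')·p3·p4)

(p4'·p3+(p4+p4')·p3·p4+p3)·((p2+p2')·p1'+p4'·p3+(p4+p4')·p3·p4)
= p4'·p3+(p4+p4')·p3·p4+p3·(p2+p2')·p1'   (distribution)
= p4'·p3+(p4+p4')·p3·p4+p3·p1'   (complement / identity)
= p4'·p3+p3·p4+p3·p1'   (complement / identity)
= p3+p3·p1'   (distribution)
= p3   (absorption)

p3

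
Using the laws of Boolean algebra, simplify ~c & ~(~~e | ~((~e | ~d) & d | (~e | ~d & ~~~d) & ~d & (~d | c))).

~c & ~(~~e | ~((~e | ~d) & d | (~e | ~d & ~~~d) & ~d & (~d | c)))
= ~c & ~e & ((~e | ~d) & d | (~e | ~d & ~~~d) & ~d & (~d | c))
= ~c & ~e & ((~e | ~d) & d | (~e | ~d & ~~~d) & ~d)
= ~c & ~e & ((~e | ~d) & d | (~e | ~d & ~d) & ~d)
= ~c & ~e & ((~e | ~d) & d | (~e | ~d) & ~d)
= ~c & ~e & (~e | ~d)
= ~c & ~e

~c & ~e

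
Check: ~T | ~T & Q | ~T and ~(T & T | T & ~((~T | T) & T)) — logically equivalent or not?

E1: ~T | ~T & Q | ~T
    = ~T | ~T   (absorption)
    = ~T   (idempotence)
E2: ~(T & T | T & ~((~T | T) & T))
    = ~(T & T | T & ~T)   (complement / identity)
    = ~((T | ~T) & T)   (distribution)
    = ~T   (complement / identity)
Both reduce to ~T, so they are equivalent.

Yes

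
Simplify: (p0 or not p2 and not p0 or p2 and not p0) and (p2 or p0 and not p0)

p2

(p0 or not p2 and not p0 or p2 and not p0) and (p2 or p0 and not p0)
= (p0 or not p0) and (p2 or p0 and not p0)   — distribution
= p2 or p0 and not p0   — complement / identity
= p2   — complement / identity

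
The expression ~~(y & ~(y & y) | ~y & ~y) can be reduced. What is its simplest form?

~~(y & ~(y & y) | ~y & ~y)
= ~~(y & ~y | ~y & ~y)   [idempotence]
= ~~~y   [distribution]
= ~y   [double negation]

~y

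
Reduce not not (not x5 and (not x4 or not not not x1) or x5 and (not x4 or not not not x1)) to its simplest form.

not not (not x5 and (not x4 or not not not x1) or x5 and (not x4 or not not not x1))
= not not (not x4 or not not not x1)   — distribution
= not not (not x4 or not x1)   — double negation
= not x4 or not x1   — double negation

not x4 or not x1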